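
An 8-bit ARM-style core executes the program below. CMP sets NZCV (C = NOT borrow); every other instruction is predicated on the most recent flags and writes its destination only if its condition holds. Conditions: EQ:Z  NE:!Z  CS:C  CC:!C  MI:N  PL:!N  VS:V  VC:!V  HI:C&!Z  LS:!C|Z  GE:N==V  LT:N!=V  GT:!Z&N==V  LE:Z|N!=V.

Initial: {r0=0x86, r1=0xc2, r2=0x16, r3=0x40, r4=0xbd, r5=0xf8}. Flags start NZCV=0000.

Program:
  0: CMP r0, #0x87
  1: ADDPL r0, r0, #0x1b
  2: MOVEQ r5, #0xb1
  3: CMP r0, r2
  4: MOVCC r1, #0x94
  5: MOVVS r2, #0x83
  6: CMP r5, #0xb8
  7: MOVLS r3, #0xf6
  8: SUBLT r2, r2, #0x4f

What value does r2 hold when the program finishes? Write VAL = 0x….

VAL = 0x83

0: ✓ CMP  NZCV=1000
1: · ADDPL
2: · MOVEQ
3: ✓ CMP  NZCV=0011
4: · MOVCC
5: ✓ MOVVS  r2←0x83
6: ✓ CMP  NZCV=0010
7: · MOVLS
8: · SUBLT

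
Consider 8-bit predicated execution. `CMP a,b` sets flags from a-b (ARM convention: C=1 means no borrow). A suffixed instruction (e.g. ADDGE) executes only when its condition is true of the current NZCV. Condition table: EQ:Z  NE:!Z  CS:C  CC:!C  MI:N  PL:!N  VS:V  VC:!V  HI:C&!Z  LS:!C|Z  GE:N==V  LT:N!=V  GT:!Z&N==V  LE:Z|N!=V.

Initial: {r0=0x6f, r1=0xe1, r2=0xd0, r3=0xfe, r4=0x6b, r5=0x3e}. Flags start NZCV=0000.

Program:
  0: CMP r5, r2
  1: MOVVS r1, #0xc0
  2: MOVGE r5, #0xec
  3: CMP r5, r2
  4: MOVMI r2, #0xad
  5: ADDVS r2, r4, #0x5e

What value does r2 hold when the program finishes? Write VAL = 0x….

0: ✓ CMP  NZCV=0000
1: · MOVVS
2: ✓ MOVGE  r5←0xec
3: ✓ CMP  NZCV=0010
4: · MOVMI
5: · ADDVS

VAL = 0xd0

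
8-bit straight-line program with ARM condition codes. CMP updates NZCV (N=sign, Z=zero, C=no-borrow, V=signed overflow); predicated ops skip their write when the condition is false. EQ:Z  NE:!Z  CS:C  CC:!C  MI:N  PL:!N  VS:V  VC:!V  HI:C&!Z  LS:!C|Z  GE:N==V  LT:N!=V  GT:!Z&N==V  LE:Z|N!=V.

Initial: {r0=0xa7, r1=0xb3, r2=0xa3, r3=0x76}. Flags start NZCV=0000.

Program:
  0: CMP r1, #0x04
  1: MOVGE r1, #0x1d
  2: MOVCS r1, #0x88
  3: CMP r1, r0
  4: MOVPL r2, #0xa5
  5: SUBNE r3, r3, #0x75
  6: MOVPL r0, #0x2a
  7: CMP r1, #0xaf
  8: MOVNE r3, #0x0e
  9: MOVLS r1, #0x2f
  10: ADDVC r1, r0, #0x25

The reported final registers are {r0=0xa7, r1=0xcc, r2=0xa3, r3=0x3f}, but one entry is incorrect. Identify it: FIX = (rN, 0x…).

[0] flags=1010 → (cmp)
[1] flags=1010 GE?F → skip
[2] flags=1010 CS?T → r1=0x88
[3] flags=1000 → (cmp)
[4] flags=1000 PL?F → skip
[5] flags=1000 NE?T → r3=0x01
[6] flags=1000 PL?F → skip
[7] flags=1000 → (cmp)
[8] flags=1000 NE?T → r3=0x0e
[9] flags=1000 LS?T → r1=0x2f
[10] flags=1000 VC?T → r1=0xcc

FIX = (r3, 0x0e)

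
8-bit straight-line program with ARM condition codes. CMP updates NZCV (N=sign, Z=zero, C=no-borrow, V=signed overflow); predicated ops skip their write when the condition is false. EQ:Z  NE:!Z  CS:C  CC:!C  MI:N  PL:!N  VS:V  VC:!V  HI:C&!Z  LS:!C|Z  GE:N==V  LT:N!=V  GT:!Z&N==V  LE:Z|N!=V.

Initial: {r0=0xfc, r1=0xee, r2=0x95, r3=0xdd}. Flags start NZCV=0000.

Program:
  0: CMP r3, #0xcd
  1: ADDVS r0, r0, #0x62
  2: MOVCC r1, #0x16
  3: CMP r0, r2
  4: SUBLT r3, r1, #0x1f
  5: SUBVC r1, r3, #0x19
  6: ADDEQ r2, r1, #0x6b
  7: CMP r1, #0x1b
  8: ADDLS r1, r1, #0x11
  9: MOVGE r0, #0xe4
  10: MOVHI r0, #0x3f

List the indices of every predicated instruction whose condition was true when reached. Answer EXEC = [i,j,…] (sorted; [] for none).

EXEC = [5,10]

0: ✓ CMP  NZCV=0010
1: · ADDVS
2: · MOVCC
3: ✓ CMP  NZCV=0010
4: · SUBLT
5: ✓ SUBVC  r1←0xc4
6: · ADDEQ
7: ✓ CMP  NZCV=1010
8: · ADDLS
9: · MOVGE
10: ✓ MOVHI  r0←0x3f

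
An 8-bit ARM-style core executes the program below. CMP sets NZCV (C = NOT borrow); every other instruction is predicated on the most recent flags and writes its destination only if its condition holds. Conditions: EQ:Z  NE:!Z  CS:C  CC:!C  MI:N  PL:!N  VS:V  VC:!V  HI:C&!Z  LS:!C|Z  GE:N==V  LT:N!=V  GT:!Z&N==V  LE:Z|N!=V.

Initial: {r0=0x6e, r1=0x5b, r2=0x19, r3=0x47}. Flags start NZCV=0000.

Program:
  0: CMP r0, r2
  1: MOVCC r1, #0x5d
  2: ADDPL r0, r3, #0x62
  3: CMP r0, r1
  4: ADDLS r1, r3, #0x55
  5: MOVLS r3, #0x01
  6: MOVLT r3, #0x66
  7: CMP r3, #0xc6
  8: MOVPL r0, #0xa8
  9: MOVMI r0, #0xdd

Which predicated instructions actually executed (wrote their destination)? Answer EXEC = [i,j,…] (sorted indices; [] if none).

0: ✓ CMP  NZCV=0010
1: · MOVCC
2: ✓ ADDPL  r0←0xa9
3: ✓ CMP  NZCV=0011
4: · ADDLS
5: · MOVLS
6: ✓ MOVLT  r3←0x66
7: ✓ CMP  NZCV=1001
8: · MOVPL
9: ✓ MOVMI  r0←0xdd

EXEC = [2,6,9]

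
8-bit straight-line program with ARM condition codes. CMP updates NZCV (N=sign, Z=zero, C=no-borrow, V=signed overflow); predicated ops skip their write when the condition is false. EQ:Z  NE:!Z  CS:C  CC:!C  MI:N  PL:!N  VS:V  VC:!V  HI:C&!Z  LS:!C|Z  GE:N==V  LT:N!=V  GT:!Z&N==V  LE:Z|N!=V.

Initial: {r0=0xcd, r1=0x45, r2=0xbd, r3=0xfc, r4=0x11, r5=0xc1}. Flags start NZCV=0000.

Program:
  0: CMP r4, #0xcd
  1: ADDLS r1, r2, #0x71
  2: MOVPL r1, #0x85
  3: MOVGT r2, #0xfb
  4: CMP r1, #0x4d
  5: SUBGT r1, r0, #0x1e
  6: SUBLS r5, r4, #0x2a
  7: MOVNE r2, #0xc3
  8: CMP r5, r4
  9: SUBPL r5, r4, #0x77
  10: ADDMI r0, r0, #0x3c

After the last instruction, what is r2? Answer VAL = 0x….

[0] flags=0000 → (cmp)
[1] flags=0000 LS?T → r1=0x2e
[2] flags=0000 PL?T → r1=0x85
[3] flags=0000 GT?T → r2=0xfb
[4] flags=0011 → (cmp)
[5] flags=0011 GT?F → skip
[6] flags=0011 LS?F → skip
[7] flags=0011 NE?T → r2=0xc3
[8] flags=1010 → (cmp)
[9] flags=1010 PL?F → skip
[10] flags=1010 MI?T → r0=0x09

VAL = 0xc3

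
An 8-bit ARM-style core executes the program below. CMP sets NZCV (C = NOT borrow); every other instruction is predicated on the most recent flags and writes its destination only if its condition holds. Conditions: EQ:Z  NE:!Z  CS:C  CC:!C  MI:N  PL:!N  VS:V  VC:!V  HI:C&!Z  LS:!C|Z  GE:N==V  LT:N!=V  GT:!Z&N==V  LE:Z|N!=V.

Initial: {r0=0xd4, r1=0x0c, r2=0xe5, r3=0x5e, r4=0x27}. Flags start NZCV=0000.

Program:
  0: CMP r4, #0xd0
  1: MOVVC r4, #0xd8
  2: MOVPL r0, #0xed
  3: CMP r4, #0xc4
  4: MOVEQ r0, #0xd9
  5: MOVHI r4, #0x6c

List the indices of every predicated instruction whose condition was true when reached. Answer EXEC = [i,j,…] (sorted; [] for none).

[0] flags=0000 → (cmp)
[1] flags=0000 VC?T → r4=0xd8
[2] flags=0000 PL?T → r0=0xed
[3] flags=0010 → (cmp)
[4] flags=0010 EQ?F → skip
[5] flags=0010 HI?T → r4=0x6c

EXEC = [1,2,5]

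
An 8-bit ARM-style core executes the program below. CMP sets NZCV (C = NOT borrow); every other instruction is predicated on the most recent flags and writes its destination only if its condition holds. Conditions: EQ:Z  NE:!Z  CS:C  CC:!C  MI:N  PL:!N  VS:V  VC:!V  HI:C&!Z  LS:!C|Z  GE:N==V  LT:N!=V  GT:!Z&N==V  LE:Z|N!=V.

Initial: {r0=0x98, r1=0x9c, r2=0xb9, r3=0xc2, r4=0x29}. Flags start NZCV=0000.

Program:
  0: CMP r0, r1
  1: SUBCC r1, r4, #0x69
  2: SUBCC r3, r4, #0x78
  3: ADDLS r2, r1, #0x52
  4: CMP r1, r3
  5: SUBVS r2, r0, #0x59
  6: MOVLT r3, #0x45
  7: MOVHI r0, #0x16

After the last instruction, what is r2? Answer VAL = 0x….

0: ✓ CMP  NZCV=1000
1: ✓ SUBCC  r1←0xc0
2: ✓ SUBCC  r3←0xb1
3: ✓ ADDLS  r2←0x12
4: ✓ CMP  NZCV=0010
5: · SUBVS
6: · MOVLT
7: ✓ MOVHI  r0←0x16

VAL = 0x12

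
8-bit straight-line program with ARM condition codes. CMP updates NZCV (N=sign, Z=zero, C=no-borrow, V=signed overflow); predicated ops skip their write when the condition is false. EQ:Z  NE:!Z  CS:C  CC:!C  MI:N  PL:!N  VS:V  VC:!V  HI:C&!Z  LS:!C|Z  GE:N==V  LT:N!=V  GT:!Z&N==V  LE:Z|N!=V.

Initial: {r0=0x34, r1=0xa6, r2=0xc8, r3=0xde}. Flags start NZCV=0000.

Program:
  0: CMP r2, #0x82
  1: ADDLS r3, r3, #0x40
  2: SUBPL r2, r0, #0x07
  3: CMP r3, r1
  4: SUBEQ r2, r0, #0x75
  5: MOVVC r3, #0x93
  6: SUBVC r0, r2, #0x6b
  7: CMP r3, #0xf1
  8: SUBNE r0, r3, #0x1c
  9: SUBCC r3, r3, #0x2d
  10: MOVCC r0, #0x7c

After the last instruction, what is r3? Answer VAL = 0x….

0: ✓ CMP  NZCV=0010
1: · ADDLS
2: ✓ SUBPL  r2←0x2d
3: ✓ CMP  NZCV=0010
4: · SUBEQ
5: ✓ MOVVC  r3←0x93
6: ✓ SUBVC  r0←0xc2
7: ✓ CMP  NZCV=1000
8: ✓ SUBNE  r0←0x77
9: ✓ SUBCC  r3←0x66
10: ✓ MOVCC  r0←0x7c

VAL = 0x66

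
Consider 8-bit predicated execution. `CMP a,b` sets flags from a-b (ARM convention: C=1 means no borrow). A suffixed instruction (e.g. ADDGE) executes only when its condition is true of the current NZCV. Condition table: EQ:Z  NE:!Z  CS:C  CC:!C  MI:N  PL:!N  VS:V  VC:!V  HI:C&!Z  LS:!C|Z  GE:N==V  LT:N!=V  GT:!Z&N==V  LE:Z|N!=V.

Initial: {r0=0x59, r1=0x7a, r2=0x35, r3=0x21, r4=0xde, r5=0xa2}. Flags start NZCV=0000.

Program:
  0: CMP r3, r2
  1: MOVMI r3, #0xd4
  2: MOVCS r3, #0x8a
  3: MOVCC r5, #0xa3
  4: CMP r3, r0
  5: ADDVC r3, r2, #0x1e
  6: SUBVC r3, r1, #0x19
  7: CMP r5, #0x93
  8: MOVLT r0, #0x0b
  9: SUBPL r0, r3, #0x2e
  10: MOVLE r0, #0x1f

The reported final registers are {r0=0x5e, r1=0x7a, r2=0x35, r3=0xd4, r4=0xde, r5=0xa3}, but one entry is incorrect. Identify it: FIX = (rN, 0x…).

FIX = (r0, 0xa6)

0: ✓ CMP  NZCV=1000
1: ✓ MOVMI  r3←0xd4
2: · MOVCS
3: ✓ MOVCC  r5←0xa3
4: ✓ CMP  NZCV=0011
5: · ADDVC
6: · SUBVC
7: ✓ CMP  NZCV=0010
8: · MOVLT
9: ✓ SUBPL  r0←0xa6
10: · MOVLE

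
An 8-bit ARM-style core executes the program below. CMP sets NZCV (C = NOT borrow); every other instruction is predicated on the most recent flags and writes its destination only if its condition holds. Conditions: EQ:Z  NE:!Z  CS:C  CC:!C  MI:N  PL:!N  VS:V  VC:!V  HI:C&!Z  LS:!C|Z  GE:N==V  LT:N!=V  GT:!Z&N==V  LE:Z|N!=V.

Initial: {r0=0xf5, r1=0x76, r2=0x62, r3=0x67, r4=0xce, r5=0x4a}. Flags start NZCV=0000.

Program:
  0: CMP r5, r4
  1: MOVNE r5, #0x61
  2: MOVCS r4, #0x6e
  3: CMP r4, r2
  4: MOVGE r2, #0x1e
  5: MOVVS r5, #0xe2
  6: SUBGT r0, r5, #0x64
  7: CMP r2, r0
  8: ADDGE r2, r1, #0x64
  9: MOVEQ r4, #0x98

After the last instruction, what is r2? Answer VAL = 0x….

VAL = 0xda

0: ✓ CMP  NZCV=0000
1: ✓ MOVNE  r5←0x61
2: · MOVCS
3: ✓ CMP  NZCV=0011
4: · MOVGE
5: ✓ MOVVS  r5←0xe2
6: · SUBGT
7: ✓ CMP  NZCV=0000
8: ✓ ADDGE  r2←0xda
9: · MOVEQ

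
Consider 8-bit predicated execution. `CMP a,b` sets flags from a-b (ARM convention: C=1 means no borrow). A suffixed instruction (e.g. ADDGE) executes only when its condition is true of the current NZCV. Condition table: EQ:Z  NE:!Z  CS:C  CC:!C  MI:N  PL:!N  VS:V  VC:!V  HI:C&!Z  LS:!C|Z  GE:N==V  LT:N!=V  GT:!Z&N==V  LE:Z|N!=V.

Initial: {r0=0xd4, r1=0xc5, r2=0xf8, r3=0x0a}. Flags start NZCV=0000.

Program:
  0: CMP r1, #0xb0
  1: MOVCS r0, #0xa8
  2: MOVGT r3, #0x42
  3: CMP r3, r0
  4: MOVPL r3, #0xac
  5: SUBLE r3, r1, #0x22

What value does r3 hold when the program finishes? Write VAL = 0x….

0: ✓ CMP  NZCV=0010
1: ✓ MOVCS  r0←0xa8
2: ✓ MOVGT  r3←0x42
3: ✓ CMP  NZCV=1001
4: · MOVPL
5: · SUBLE

VAL = 0x42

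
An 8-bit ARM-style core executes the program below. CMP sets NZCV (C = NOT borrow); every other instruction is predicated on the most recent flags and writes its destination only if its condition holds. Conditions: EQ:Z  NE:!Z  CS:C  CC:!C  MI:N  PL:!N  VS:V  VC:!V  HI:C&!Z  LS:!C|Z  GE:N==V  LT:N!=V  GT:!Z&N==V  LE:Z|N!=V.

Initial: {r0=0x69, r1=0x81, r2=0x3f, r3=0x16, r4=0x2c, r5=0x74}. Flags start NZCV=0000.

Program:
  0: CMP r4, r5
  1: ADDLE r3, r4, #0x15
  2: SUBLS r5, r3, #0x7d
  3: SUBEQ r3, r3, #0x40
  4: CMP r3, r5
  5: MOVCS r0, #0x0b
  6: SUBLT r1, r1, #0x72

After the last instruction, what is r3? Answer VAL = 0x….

VAL = 0x41

[0] flags=1000 → (cmp)
[1] flags=1000 LE?T → r3=0x41
[2] flags=1000 LS?T → r5=0xc4
[3] flags=1000 EQ?F → skip
[4] flags=0000 → (cmp)
[5] flags=0000 CS?F → skip
[6] flags=0000 LT?F → skip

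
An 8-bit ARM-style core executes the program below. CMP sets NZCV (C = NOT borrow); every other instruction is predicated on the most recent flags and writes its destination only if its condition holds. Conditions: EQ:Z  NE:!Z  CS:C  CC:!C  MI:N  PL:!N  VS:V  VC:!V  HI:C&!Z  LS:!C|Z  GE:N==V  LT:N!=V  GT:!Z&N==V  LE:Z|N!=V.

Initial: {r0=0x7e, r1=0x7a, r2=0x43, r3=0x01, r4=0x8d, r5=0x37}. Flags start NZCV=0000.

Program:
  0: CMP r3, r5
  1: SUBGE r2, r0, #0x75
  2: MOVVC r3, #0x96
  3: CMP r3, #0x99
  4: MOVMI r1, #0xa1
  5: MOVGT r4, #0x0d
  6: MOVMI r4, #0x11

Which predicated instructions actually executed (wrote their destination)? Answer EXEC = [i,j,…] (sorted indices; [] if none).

0: ✓ CMP  NZCV=1000
1: · SUBGE
2: ✓ MOVVC  r3←0x96
3: ✓ CMP  NZCV=1000
4: ✓ MOVMI  r1←0xa1
5: · MOVGT
6: ✓ MOVMI  r4←0x11

EXEC = [2,4,6]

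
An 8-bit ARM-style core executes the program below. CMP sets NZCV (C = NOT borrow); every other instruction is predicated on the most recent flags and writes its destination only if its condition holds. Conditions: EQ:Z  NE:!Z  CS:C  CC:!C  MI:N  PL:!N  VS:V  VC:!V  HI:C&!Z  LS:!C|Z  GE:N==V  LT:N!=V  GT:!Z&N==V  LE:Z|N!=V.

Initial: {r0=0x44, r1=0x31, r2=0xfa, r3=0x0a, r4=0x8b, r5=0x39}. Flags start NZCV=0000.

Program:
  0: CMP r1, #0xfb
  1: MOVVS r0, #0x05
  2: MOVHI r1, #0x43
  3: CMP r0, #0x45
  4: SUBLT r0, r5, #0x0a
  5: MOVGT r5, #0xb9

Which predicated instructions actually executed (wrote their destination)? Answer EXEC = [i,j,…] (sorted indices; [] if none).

[0] flags=0000 → (cmp)
[1] flags=0000 VS?F → skip
[2] flags=0000 HI?F → skip
[3] flags=1000 → (cmp)
[4] flags=1000 LT?T → r0=0x2f
[5] flags=1000 GT?F → skip

EXEC = [4]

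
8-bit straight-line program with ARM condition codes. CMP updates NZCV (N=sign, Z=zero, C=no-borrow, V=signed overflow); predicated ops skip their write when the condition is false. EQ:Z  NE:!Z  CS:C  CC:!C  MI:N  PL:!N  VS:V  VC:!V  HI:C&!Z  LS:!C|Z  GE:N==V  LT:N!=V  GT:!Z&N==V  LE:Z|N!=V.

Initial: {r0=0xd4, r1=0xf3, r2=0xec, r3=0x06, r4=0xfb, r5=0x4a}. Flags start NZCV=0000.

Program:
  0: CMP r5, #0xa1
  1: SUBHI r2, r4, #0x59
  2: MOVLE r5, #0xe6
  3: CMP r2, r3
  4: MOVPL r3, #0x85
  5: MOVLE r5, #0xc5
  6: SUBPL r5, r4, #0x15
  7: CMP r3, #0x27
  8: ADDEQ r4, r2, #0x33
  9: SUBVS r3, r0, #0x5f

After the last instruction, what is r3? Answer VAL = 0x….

[0] flags=1001 → (cmp)
[1] flags=1001 HI?F → skip
[2] flags=1001 LE?F → skip
[3] flags=1010 → (cmp)
[4] flags=1010 PL?F → skip
[5] flags=1010 LE?T → r5=0xc5
[6] flags=1010 PL?F → skip
[7] flags=1000 → (cmp)
[8] flags=1000 EQ?F → skip
[9] flags=1000 VS?F → skip

VAL = 0x06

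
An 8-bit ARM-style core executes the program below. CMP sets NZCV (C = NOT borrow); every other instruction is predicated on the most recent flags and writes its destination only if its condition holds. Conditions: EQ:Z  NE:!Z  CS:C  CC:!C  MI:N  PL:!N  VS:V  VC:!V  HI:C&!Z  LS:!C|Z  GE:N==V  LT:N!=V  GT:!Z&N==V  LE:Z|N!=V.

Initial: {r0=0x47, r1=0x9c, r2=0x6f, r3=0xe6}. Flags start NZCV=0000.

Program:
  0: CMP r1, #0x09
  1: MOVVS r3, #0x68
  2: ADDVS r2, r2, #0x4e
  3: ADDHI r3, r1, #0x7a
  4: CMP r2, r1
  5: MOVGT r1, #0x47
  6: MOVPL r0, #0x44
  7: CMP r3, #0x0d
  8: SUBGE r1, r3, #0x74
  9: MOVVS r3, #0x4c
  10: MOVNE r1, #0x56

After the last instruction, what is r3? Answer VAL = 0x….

VAL = 0x16

[0] flags=1010 → (cmp)
[1] flags=1010 VS?F → skip
[2] flags=1010 VS?F → skip
[3] flags=1010 HI?T → r3=0x16
[4] flags=1001 → (cmp)
[5] flags=1001 GT?T → r1=0x47
[6] flags=1001 PL?F → skip
[7] flags=0010 → (cmp)
[8] flags=0010 GE?T → r1=0xa2
[9] flags=0010 VS?F → skip
[10] flags=0010 NE?T → r1=0x56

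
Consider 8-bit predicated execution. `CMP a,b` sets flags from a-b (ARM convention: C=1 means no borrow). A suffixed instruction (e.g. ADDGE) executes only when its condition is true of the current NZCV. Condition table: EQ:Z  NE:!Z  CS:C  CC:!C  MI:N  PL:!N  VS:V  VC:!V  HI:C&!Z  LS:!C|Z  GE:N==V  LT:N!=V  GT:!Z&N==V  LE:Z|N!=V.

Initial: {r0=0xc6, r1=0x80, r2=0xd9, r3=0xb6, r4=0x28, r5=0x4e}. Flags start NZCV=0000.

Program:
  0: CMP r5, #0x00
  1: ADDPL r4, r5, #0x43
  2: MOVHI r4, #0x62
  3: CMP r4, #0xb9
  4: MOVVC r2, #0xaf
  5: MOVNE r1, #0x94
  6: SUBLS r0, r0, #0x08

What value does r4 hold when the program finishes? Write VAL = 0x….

VAL = 0x62

[0] flags=0010 → (cmp)
[1] flags=0010 PL?T → r4=0x91
[2] flags=0010 HI?T → r4=0x62
[3] flags=1001 → (cmp)
[4] flags=1001 VC?F → skip
[5] flags=1001 NE?T → r1=0x94
[6] flags=1001 LS?T → r0=0xbe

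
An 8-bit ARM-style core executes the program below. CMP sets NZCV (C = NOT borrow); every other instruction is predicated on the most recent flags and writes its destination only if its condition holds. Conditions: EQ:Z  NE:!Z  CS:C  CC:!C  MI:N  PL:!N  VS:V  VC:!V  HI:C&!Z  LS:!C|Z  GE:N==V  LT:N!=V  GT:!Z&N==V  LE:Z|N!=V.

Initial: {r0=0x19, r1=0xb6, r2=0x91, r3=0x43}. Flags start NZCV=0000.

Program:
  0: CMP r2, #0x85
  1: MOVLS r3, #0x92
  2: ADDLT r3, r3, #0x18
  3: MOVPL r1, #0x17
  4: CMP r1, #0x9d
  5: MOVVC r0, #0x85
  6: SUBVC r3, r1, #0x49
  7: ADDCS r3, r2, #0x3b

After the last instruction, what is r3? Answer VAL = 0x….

0: ✓ CMP  NZCV=0010
1: · MOVLS
2: · ADDLT
3: ✓ MOVPL  r1←0x17
4: ✓ CMP  NZCV=0000
5: ✓ MOVVC  r0←0x85
6: ✓ SUBVC  r3←0xce
7: · ADDCS

VAL = 0xce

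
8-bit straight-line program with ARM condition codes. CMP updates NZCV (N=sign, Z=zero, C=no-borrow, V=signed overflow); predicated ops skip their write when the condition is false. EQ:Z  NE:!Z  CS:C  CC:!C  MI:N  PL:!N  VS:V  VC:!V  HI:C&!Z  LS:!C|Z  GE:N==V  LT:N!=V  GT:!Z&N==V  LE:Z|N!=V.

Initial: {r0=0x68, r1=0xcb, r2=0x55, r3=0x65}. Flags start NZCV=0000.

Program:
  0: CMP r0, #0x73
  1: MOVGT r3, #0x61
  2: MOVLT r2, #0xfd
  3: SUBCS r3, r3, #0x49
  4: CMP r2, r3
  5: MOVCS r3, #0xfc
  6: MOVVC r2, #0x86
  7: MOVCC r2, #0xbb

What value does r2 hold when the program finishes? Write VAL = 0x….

[0] flags=1000 → (cmp)
[1] flags=1000 GT?F → skip
[2] flags=1000 LT?T → r2=0xfd
[3] flags=1000 CS?F → skip
[4] flags=1010 → (cmp)
[5] flags=1010 CS?T → r3=0xfc
[6] flags=1010 VC?T → r2=0x86
[7] flags=1010 CC?F → skip

VAL = 0x86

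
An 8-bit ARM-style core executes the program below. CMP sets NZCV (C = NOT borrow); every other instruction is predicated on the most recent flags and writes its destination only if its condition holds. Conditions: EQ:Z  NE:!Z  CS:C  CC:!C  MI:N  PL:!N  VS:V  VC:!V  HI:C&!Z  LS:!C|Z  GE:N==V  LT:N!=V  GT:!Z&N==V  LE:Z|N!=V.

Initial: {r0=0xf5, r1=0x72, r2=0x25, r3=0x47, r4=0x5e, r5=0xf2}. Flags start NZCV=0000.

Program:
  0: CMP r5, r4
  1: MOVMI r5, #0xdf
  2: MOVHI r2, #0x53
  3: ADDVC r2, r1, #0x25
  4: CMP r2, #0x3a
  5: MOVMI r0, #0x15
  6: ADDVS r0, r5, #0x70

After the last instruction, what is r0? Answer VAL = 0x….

VAL = 0x4f

[0] flags=1010 → (cmp)
[1] flags=1010 MI?T → r5=0xdf
[2] flags=1010 HI?T → r2=0x53
[3] flags=1010 VC?T → r2=0x97
[4] flags=0011 → (cmp)
[5] flags=0011 MI?F → skip
[6] flags=0011 VS?T → r0=0x4f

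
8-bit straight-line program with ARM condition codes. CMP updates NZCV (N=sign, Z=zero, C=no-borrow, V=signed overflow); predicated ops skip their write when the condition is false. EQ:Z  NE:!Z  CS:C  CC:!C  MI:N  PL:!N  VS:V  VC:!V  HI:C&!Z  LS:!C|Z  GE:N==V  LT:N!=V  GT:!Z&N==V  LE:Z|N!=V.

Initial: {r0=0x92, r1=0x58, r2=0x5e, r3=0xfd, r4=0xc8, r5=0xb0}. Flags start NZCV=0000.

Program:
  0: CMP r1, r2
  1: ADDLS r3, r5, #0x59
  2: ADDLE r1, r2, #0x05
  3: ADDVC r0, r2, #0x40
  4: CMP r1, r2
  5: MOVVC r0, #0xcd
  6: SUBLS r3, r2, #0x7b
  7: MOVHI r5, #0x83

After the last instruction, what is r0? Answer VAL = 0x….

VAL = 0xcd

[0] flags=1000 → (cmp)
[1] flags=1000 LS?T → r3=0x09
[2] flags=1000 LE?T → r1=0x63
[3] flags=1000 VC?T → r0=0x9e
[4] flags=0010 → (cmp)
[5] flags=0010 VC?T → r0=0xcd
[6] flags=0010 LS?F → skip
[7] flags=0010 HI?T → r5=0x83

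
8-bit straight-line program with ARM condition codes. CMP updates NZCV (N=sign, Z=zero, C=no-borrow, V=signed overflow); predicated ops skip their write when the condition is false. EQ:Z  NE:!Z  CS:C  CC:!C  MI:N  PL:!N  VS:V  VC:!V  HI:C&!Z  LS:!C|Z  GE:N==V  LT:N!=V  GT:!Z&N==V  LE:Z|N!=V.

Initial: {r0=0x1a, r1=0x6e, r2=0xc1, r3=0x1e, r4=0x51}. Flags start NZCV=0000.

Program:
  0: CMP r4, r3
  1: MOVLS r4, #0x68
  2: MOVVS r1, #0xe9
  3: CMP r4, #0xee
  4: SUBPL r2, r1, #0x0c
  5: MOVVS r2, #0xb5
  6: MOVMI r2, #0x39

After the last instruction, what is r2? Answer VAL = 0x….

VAL = 0x62

0: ✓ CMP  NZCV=0010
1: · MOVLS
2: · MOVVS
3: ✓ CMP  NZCV=0000
4: ✓ SUBPL  r2←0x62
5: · MOVVS
6: · MOVMI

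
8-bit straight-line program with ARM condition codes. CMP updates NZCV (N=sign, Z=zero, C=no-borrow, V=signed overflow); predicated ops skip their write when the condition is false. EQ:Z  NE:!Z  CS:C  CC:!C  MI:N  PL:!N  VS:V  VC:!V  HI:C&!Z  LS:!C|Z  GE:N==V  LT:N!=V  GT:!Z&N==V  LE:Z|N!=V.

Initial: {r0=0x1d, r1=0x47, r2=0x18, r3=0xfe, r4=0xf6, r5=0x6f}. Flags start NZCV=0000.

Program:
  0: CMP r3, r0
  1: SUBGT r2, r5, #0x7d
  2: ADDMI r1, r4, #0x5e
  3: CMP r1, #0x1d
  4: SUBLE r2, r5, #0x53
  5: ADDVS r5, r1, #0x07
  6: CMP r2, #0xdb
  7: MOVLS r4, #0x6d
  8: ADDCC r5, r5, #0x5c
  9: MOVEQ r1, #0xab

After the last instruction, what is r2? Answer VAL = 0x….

VAL = 0x18

0: ✓ CMP  NZCV=1010
1: · SUBGT
2: ✓ ADDMI  r1←0x54
3: ✓ CMP  NZCV=0010
4: · SUBLE
5: · ADDVS
6: ✓ CMP  NZCV=0000
7: ✓ MOVLS  r4←0x6d
8: ✓ ADDCC  r5←0xcb
9: · MOVEQ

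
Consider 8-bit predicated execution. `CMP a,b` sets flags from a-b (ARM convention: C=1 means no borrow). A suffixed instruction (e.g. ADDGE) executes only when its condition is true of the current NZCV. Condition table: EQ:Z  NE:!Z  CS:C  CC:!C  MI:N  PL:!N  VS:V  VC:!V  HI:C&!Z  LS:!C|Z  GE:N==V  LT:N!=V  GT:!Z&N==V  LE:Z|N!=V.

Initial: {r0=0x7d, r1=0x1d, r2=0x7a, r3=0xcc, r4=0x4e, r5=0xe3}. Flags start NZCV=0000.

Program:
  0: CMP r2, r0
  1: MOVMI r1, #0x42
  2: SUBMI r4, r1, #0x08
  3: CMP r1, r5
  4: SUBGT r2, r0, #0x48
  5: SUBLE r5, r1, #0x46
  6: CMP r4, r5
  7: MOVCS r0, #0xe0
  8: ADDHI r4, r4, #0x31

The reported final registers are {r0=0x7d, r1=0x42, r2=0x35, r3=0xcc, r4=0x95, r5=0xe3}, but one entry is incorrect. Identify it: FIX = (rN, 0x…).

0: ✓ CMP  NZCV=1000
1: ✓ MOVMI  r1←0x42
2: ✓ SUBMI  r4←0x3a
3: ✓ CMP  NZCV=0000
4: ✓ SUBGT  r2←0x35
5: · SUBLE
6: ✓ CMP  NZCV=0000
7: · MOVCS
8: · ADDHI

FIX = (r4, 0x3a)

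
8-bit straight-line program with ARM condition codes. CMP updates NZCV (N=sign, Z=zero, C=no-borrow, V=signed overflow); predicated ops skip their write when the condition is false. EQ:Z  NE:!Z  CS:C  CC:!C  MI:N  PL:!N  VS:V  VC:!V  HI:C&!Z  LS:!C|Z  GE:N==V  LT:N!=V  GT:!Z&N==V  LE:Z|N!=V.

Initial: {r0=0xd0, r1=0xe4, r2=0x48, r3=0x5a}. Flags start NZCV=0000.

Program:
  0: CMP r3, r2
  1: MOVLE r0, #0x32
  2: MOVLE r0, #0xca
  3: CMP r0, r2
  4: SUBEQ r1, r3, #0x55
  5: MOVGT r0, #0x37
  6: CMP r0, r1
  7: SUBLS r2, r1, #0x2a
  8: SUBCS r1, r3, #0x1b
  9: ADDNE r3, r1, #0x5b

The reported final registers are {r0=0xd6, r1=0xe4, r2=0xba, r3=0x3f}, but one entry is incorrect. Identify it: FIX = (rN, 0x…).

FIX = (r0, 0xd0)

[0] flags=0010 → (cmp)
[1] flags=0010 LE?F → skip
[2] flags=0010 LE?F → skip
[3] flags=1010 → (cmp)
[4] flags=1010 EQ?F → skip
[5] flags=1010 GT?F → skip
[6] flags=1000 → (cmp)
[7] flags=1000 LS?T → r2=0xba
[8] flags=1000 CS?F → skip
[9] flags=1000 NE?T → r3=0x3f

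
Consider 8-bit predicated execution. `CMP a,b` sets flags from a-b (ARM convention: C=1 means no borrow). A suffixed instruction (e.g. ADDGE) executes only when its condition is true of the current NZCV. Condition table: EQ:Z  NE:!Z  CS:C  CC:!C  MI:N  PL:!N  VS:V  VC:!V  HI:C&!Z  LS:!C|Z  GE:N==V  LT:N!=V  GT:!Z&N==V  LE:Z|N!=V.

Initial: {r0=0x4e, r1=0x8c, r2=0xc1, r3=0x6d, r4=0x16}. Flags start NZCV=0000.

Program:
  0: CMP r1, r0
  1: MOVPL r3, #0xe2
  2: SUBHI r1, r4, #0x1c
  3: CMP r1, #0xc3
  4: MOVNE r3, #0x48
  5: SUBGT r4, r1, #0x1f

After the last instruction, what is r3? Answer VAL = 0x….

VAL = 0x48

0: ✓ CMP  NZCV=0011
1: ✓ MOVPL  r3←0xe2
2: ✓ SUBHI  r1←0xfa
3: ✓ CMP  NZCV=0010
4: ✓ MOVNE  r3←0x48
5: ✓ SUBGT  r4←0xdb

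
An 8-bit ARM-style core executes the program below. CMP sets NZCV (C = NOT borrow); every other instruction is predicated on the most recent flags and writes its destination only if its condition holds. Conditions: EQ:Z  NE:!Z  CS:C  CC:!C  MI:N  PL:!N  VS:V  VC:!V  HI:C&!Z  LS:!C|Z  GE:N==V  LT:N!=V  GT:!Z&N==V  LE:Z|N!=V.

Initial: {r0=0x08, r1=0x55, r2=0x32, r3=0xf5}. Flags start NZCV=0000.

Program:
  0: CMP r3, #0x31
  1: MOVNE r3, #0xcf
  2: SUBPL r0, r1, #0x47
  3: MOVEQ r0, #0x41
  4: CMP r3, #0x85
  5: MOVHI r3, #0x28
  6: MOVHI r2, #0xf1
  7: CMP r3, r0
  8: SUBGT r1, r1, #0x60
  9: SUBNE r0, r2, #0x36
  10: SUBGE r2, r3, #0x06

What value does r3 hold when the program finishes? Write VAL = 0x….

VAL = 0x28

0: ✓ CMP  NZCV=1010
1: ✓ MOVNE  r3←0xcf
2: · SUBPL
3: · MOVEQ
4: ✓ CMP  NZCV=0010
5: ✓ MOVHI  r3←0x28
6: ✓ MOVHI  r2←0xf1
7: ✓ CMP  NZCV=0010
8: ✓ SUBGT  r1←0xf5
9: ✓ SUBNE  r0←0xbb
10: ✓ SUBGE  r2←0x22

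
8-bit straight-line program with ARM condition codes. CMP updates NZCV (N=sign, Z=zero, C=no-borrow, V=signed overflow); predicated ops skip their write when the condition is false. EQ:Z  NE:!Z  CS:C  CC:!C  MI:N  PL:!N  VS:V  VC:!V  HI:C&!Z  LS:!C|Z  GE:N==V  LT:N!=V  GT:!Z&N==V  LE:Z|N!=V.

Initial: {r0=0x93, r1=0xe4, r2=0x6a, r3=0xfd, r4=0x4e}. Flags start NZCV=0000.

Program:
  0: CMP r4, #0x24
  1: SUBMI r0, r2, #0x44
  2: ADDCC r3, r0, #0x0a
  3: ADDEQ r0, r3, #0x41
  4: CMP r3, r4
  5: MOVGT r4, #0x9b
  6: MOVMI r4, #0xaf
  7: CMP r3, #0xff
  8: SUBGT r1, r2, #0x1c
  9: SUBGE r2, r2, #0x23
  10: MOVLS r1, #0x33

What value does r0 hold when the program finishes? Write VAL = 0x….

0: ✓ CMP  NZCV=0010
1: · SUBMI
2: · ADDCC
3: · ADDEQ
4: ✓ CMP  NZCV=1010
5: · MOVGT
6: ✓ MOVMI  r4←0xaf
7: ✓ CMP  NZCV=1000
8: · SUBGT
9: · SUBGE
10: ✓ MOVLS  r1←0x33

VAL = 0x93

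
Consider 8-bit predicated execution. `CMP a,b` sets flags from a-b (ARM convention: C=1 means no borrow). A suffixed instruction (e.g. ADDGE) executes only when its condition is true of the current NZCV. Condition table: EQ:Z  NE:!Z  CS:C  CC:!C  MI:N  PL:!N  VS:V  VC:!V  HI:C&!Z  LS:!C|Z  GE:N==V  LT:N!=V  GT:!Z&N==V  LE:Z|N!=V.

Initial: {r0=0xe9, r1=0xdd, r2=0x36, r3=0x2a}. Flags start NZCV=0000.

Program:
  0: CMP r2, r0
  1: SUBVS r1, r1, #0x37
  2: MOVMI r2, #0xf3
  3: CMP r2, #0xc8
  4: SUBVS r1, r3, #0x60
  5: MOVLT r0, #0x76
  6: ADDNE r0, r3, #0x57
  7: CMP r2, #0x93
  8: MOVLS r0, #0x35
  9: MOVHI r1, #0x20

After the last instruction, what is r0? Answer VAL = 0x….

0: ✓ CMP  NZCV=0000
1: · SUBVS
2: · MOVMI
3: ✓ CMP  NZCV=0000
4: · SUBVS
5: · MOVLT
6: ✓ ADDNE  r0←0x81
7: ✓ CMP  NZCV=1001
8: ✓ MOVLS  r0←0x35
9: · MOVHI

VAL = 0x35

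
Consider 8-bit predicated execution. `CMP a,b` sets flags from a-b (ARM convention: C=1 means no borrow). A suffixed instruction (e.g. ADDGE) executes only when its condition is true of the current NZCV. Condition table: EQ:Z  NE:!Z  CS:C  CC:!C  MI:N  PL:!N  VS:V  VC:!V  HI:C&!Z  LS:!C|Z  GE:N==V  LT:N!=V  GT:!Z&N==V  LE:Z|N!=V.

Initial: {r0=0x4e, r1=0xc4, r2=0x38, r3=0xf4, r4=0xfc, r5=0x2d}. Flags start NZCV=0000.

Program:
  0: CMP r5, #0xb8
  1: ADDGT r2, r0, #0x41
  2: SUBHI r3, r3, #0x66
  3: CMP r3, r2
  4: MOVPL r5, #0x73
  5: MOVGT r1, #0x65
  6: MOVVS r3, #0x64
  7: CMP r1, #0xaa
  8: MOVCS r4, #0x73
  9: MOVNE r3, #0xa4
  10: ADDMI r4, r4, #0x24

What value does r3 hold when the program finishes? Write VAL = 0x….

VAL = 0xa4

[0] flags=0000 → (cmp)
[1] flags=0000 GT?T → r2=0x8f
[2] flags=0000 HI?F → skip
[3] flags=0010 → (cmp)
[4] flags=0010 PL?T → r5=0x73
[5] flags=0010 GT?T → r1=0x65
[6] flags=0010 VS?F → skip
[7] flags=1001 → (cmp)
[8] flags=1001 CS?F → skip
[9] flags=1001 NE?T → r3=0xa4
[10] flags=1001 MI?T → r4=0x20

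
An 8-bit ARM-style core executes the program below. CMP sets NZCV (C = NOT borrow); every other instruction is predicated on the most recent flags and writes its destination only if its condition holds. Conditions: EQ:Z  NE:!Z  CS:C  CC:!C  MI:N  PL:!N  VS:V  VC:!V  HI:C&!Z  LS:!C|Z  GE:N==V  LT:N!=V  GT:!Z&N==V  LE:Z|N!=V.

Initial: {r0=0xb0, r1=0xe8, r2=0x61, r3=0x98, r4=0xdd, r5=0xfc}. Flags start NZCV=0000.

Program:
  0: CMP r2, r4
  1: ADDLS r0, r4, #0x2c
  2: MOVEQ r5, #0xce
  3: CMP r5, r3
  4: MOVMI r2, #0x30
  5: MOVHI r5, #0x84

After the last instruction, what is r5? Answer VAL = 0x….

VAL = 0x84

0: ✓ CMP  NZCV=1001
1: ✓ ADDLS  r0←0x09
2: · MOVEQ
3: ✓ CMP  NZCV=0010
4: · MOVMI
5: ✓ MOVHI  r5←0x84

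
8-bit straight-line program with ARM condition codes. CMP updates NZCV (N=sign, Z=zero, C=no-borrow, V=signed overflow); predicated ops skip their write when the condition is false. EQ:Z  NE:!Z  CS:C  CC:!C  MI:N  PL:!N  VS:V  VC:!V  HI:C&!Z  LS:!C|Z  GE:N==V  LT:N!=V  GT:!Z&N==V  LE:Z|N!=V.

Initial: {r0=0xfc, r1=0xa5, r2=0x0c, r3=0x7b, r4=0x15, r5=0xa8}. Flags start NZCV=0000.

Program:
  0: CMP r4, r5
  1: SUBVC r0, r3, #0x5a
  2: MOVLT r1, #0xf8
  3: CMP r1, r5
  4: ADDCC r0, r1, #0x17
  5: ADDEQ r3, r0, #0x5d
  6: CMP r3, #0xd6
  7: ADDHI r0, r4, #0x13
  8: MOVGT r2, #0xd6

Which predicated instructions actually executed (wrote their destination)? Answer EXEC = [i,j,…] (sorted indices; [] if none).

0: ✓ CMP  NZCV=0000
1: ✓ SUBVC  r0←0x21
2: · MOVLT
3: ✓ CMP  NZCV=1000
4: ✓ ADDCC  r0←0xbc
5: · ADDEQ
6: ✓ CMP  NZCV=1001
7: · ADDHI
8: ✓ MOVGT  r2←0xd6

EXEC = [1,4,8]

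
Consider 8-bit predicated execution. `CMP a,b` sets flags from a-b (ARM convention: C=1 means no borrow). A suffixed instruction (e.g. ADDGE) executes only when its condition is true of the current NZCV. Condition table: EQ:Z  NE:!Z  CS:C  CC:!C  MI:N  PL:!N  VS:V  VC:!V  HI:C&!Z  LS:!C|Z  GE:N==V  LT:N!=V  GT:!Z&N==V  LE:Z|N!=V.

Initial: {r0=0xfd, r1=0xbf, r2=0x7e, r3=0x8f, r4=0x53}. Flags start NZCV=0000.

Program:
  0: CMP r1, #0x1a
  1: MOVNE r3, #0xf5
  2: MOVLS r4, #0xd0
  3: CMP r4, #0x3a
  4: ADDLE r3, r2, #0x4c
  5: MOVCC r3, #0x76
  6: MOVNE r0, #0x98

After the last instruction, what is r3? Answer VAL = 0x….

0: ✓ CMP  NZCV=1010
1: ✓ MOVNE  r3←0xf5
2: · MOVLS
3: ✓ CMP  NZCV=0010
4: · ADDLE
5: · MOVCC
6: ✓ MOVNE  r0←0x98

VAL = 0xf5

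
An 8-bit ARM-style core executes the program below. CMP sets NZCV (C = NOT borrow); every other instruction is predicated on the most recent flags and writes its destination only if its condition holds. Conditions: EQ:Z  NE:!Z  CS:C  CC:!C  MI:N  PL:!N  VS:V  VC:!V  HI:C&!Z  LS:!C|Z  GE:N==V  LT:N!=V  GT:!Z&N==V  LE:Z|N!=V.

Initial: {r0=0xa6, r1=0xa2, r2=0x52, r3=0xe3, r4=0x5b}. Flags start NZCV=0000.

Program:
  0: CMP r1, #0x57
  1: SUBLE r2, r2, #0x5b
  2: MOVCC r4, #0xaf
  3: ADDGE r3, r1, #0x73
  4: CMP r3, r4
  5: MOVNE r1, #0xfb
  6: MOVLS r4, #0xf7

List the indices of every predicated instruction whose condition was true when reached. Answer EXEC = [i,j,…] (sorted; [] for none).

0: ✓ CMP  NZCV=0011
1: ✓ SUBLE  r2←0xf7
2: · MOVCC
3: · ADDGE
4: ✓ CMP  NZCV=1010
5: ✓ MOVNE  r1←0xfb
6: · MOVLS

EXEC = [1,5]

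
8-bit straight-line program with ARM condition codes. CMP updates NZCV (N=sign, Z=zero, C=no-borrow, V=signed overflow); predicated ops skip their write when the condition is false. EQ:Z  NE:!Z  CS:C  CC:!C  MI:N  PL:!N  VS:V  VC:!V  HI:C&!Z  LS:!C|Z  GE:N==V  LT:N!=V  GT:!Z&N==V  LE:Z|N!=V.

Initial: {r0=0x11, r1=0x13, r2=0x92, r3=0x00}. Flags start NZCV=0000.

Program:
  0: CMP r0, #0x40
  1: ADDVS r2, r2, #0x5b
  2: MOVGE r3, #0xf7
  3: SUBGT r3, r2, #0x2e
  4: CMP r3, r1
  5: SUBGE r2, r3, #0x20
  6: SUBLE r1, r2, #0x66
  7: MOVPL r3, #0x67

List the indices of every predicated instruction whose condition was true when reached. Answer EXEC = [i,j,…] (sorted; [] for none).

0: ✓ CMP  NZCV=1000
1: · ADDVS
2: · MOVGE
3: · SUBGT
4: ✓ CMP  NZCV=1000
5: · SUBGE
6: ✓ SUBLE  r1←0x2c
7: · MOVPL

EXEC = [6]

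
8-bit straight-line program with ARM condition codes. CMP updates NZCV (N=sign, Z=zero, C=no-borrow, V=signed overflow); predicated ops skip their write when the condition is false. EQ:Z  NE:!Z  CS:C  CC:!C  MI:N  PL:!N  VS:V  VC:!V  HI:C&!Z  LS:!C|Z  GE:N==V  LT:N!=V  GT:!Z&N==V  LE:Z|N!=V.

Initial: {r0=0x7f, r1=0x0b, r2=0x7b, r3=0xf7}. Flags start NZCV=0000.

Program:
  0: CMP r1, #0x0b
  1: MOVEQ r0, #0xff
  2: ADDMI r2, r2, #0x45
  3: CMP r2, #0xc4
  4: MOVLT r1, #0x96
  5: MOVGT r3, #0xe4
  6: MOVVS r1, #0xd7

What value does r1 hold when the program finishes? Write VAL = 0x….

0: ✓ CMP  NZCV=0110
1: ✓ MOVEQ  r0←0xff
2: · ADDMI
3: ✓ CMP  NZCV=1001
4: · MOVLT
5: ✓ MOVGT  r3←0xe4
6: ✓ MOVVS  r1←0xd7

VAL = 0xd7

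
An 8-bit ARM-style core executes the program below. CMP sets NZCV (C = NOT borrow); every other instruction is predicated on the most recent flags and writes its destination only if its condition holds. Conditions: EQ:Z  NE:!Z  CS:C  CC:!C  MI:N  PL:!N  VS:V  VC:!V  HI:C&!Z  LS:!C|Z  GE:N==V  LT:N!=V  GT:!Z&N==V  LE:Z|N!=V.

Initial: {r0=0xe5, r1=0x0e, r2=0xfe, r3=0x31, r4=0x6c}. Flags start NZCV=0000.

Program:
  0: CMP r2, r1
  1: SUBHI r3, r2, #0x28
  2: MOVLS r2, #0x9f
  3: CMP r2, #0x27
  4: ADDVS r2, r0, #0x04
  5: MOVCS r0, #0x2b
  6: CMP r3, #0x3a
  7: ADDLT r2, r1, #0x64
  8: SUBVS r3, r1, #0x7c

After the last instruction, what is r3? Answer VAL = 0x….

VAL = 0xd6

0: ✓ CMP  NZCV=1010
1: ✓ SUBHI  r3←0xd6
2: · MOVLS
3: ✓ CMP  NZCV=1010
4: · ADDVS
5: ✓ MOVCS  r0←0x2b
6: ✓ CMP  NZCV=1010
7: ✓ ADDLT  r2←0x72
8: · SUBVS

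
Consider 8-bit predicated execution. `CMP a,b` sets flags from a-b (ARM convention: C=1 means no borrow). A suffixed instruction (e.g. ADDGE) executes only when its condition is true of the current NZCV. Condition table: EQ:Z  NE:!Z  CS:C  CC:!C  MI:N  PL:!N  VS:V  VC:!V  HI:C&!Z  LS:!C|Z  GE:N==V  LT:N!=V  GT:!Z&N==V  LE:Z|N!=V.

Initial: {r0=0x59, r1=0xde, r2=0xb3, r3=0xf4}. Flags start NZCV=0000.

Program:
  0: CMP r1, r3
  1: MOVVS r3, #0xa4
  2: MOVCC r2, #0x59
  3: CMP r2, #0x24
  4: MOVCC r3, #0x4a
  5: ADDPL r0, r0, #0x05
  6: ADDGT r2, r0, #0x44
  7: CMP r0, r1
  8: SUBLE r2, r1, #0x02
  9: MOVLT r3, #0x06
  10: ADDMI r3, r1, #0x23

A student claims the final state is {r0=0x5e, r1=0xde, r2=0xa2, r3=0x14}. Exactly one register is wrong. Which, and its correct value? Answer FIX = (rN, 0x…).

FIX = (r3, 0x01)

0: ✓ CMP  NZCV=1000
1: · MOVVS
2: ✓ MOVCC  r2←0x59
3: ✓ CMP  NZCV=0010
4: · MOVCC
5: ✓ ADDPL  r0←0x5e
6: ✓ ADDGT  r2←0xa2
7: ✓ CMP  NZCV=1001
8: · SUBLE
9: · MOVLT
10: ✓ ADDMI  r3←0x01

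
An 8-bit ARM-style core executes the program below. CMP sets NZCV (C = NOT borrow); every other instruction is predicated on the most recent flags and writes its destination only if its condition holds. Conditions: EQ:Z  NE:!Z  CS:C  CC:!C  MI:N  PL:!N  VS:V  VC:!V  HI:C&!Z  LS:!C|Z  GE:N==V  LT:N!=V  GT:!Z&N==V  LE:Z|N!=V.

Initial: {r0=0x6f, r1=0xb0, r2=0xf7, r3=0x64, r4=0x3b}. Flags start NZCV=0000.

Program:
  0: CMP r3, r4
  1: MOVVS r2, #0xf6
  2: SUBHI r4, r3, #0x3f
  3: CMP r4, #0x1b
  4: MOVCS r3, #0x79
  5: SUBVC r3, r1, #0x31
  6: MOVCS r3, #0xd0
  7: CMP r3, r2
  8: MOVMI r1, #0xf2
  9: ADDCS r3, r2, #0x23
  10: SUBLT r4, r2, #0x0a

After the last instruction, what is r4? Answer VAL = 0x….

[0] flags=0010 → (cmp)
[1] flags=0010 VS?F → skip
[2] flags=0010 HI?T → r4=0x25
[3] flags=0010 → (cmp)
[4] flags=0010 CS?T → r3=0x79
[5] flags=0010 VC?T → r3=0x7f
[6] flags=0010 CS?T → r3=0xd0
[7] flags=1000 → (cmp)
[8] flags=1000 MI?T → r1=0xf2
[9] flags=1000 CS?F → skip
[10] flags=1000 LT?T → r4=0xed

VAL = 0xed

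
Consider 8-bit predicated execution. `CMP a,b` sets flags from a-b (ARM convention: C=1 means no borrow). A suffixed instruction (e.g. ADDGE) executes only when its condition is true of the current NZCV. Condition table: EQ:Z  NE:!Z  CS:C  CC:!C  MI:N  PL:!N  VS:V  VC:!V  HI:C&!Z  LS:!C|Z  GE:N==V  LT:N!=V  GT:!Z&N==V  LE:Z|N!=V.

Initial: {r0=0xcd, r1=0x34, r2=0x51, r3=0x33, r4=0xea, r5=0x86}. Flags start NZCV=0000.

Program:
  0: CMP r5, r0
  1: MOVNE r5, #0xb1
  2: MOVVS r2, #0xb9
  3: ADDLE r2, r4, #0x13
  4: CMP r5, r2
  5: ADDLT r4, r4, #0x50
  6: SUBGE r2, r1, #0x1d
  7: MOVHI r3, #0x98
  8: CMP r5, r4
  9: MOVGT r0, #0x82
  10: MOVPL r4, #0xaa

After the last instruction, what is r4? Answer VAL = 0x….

[0] flags=1000 → (cmp)
[1] flags=1000 NE?T → r5=0xb1
[2] flags=1000 VS?F → skip
[3] flags=1000 LE?T → r2=0xfd
[4] flags=1000 → (cmp)
[5] flags=1000 LT?T → r4=0x3a
[6] flags=1000 GE?F → skip
[7] flags=1000 HI?F → skip
[8] flags=0011 → (cmp)
[9] flags=0011 GT?F → skip
[10] flags=0011 PL?T → r4=0xaa

VAL = 0xaa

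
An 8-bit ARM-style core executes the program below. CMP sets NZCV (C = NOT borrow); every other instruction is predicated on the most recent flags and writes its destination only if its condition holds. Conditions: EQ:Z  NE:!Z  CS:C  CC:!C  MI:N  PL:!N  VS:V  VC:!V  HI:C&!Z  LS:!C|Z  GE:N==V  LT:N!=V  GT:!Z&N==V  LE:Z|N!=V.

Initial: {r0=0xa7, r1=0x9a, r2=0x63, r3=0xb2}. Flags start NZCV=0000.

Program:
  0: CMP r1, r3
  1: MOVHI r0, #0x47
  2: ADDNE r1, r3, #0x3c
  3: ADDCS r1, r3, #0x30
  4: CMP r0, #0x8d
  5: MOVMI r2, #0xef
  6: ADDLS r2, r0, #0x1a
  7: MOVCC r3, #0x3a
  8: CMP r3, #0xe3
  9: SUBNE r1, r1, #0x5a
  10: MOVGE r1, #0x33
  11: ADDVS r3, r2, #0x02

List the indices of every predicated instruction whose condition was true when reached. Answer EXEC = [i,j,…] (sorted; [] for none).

EXEC = [2,9]

0: ✓ CMP  NZCV=1000
1: · MOVHI
2: ✓ ADDNE  r1←0xee
3: · ADDCS
4: ✓ CMP  NZCV=0010
5: · MOVMI
6: · ADDLS
7: · MOVCC
8: ✓ CMP  NZCV=1000
9: ✓ SUBNE  r1←0x94
10: · MOVGE
11: · ADDVS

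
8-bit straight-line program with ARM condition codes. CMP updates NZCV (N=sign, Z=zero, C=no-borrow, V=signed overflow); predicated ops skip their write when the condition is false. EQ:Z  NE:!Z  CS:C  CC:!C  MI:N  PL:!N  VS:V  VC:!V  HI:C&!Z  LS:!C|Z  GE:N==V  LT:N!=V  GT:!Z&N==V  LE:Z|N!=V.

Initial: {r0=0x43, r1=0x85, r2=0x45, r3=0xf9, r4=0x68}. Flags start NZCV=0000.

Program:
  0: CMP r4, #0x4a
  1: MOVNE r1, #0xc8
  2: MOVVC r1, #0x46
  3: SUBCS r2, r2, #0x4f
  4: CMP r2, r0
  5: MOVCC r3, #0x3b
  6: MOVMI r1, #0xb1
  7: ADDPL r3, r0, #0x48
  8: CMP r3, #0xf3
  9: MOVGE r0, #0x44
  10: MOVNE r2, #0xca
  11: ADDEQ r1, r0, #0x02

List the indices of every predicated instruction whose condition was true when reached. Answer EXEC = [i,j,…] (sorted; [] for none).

0: ✓ CMP  NZCV=0010
1: ✓ MOVNE  r1←0xc8
2: ✓ MOVVC  r1←0x46
3: ✓ SUBCS  r2←0xf6
4: ✓ CMP  NZCV=1010
5: · MOVCC
6: ✓ MOVMI  r1←0xb1
7: · ADDPL
8: ✓ CMP  NZCV=0010
9: ✓ MOVGE  r0←0x44
10: ✓ MOVNE  r2←0xca
11: · ADDEQ

EXEC = [1,2,3,6,9,10]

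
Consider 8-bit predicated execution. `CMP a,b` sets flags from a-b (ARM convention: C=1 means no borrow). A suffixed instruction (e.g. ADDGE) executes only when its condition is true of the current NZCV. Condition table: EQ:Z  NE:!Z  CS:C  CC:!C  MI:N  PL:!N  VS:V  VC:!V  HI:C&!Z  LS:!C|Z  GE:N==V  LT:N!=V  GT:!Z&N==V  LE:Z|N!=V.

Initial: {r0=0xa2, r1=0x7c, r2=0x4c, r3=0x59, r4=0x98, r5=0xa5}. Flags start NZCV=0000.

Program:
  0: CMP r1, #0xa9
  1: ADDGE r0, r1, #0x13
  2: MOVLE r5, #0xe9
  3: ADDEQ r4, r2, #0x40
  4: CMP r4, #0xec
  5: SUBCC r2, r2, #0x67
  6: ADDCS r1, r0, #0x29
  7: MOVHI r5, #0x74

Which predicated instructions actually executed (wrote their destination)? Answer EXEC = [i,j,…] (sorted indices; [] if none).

0: ✓ CMP  NZCV=1001
1: ✓ ADDGE  r0←0x8f
2: · MOVLE
3: · ADDEQ
4: ✓ CMP  NZCV=1000
5: ✓ SUBCC  r2←0xe5
6: · ADDCS
7: · MOVHI

EXEC = [1,5]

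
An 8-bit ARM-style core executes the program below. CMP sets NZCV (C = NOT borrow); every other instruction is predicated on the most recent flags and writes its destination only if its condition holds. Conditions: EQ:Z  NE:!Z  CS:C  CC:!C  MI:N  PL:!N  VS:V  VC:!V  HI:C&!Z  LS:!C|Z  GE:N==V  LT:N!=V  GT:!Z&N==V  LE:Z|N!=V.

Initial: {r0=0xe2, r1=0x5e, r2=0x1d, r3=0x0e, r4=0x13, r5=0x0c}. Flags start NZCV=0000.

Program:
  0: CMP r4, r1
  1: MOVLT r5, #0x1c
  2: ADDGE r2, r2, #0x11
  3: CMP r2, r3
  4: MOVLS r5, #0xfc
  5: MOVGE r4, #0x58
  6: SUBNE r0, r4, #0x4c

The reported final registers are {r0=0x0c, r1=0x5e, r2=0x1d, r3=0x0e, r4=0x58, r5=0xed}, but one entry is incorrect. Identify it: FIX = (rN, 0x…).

0: ✓ CMP  NZCV=1000
1: ✓ MOVLT  r5←0x1c
2: · ADDGE
3: ✓ CMP  NZCV=0010
4: · MOVLS
5: ✓ MOVGE  r4←0x58
6: ✓ SUBNE  r0←0x0c

FIX = (r5, 0x1c)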